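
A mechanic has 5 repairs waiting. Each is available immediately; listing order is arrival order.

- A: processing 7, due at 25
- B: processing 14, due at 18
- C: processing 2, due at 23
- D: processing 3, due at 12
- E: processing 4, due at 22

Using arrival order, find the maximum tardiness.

14

FIFO (arrival order): A B C D E.
A: 0→7, due 25, tardiness 0
B: 7→21, due 18, tardiness 3
C: 21→23, due 23, tardiness 0
D: 23→26, due 12, tardiness 14
E: 26→30, due 22, tardiness 8
Maximum = 14.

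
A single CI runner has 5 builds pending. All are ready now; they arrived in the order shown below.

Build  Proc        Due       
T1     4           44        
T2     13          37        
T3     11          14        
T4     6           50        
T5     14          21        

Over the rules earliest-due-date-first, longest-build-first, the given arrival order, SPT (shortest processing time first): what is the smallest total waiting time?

EDD (increasing due date): T3 T5 T2 T1 T4.
T3: waits 0, runs 0→11
T5: waits 11, runs 11→25
T2: waits 25, runs 25→38
T1: waits 38, runs 38→42
T4: waits 42, runs 42→48
Sum = 0+11+25+38+42 = 116.
LPT (decreasing processing time): T5 T2 T3 T4 T1.
T5: waits 0, runs 0→14
T2: waits 14, runs 14→27
T3: waits 27, runs 27→38
T4: waits 38, runs 38→44
T1: waits 44, runs 44→48
Sum = 0+14+27+38+44 = 123.
FIFO (arrival order): T1 T2 T3 T4 T5.
T1: waits 0, runs 0→4
T2: waits 4, runs 4→17
T3: waits 17, runs 17→28
T4: waits 28, runs 28→34
T5: waits 34, runs 34→48
Sum = 0+4+17+28+34 = 83.
SPT (increasing processing time): T1 T4 T3 T2 T5.
T1: waits 0, runs 0→4
T4: waits 4, runs 4→10
T3: waits 10, runs 10→21
T2: waits 21, runs 21→34
T5: waits 34, runs 34→48
Sum = 0+4+10+21+34 = 69.
EDD 116, LPT 123, FIFO 83, SPT 69 → minimum 69.

69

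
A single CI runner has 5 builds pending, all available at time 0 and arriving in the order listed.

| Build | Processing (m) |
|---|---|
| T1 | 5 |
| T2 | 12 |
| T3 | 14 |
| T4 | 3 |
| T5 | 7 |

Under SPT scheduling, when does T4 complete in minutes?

3

SPT (increasing processing time): T4 T1 T5 T2 T3.
T4: 0→3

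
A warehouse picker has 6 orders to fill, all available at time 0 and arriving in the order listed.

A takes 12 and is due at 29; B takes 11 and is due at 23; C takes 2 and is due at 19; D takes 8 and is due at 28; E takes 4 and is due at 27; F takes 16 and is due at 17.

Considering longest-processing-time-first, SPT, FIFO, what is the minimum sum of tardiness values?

46

LPT (decreasing processing time): F A B D E C.
F: 0→16, due 17, tardiness 0
A: 16→28, due 29, tardiness 0
B: 28→39, due 23, tardiness 16
D: 39→47, due 28, tardiness 19
E: 47→51, due 27, tardiness 24
C: 51→53, due 19, tardiness 34
Sum = 0+0+16+19+24+34 = 93.
SPT (increasing processing time): C E D B A F.
C: 0→2, due 19, tardiness 0
E: 2→6, due 27, tardiness 0
D: 6→14, due 28, tardiness 0
B: 14→25, due 23, tardiness 2
A: 25→37, due 29, tardiness 8
F: 37→53, due 17, tardiness 36
Sum = 0+0+0+2+8+36 = 46.
FIFO (arrival order): A B C D E F.
A: 0→12, due 29, tardiness 0
B: 12→23, due 23, tardiness 0
C: 23→25, due 19, tardiness 6
D: 25→33, due 28, tardiness 5
E: 33→37, due 27, tardiness 10
F: 37→53, due 17, tardiness 36
Sum = 0+0+6+5+10+36 = 57.
LPT 93, SPT 46, FIFO 57 → minimum 46.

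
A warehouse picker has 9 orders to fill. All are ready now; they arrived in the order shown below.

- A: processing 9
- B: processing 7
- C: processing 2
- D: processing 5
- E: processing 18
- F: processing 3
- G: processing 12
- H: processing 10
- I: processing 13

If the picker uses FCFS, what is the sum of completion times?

FIFO (arrival order): A B C D E F G H I.
A: 0→9
B: 9→16
C: 16→18
D: 18→23
E: 23→41
F: 41→44
G: 44→56
H: 56→66
I: 66→79
Sum = 9+16+18+23+41+44+56+66+79 = 352.

352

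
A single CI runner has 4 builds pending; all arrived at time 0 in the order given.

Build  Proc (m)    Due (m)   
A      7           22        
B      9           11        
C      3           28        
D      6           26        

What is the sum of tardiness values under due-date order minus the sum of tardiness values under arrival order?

EDD (increasing due date): B A D C.
B: 0→9, due 11, tardiness 0
A: 9→16, due 22, tardiness 0
D: 16→22, due 26, tardiness 0
C: 22→25, due 28, tardiness 0
Sum = 0+0+0+0 = 0.
FIFO (arrival order): A B C D.
A: 0→7, due 22, tardiness 0
B: 7→16, due 11, tardiness 5
C: 16→19, due 28, tardiness 0
D: 19→25, due 26, tardiness 0
Sum = 0+5+0+0 = 5.
Difference = 0 − 5 = -5.

-5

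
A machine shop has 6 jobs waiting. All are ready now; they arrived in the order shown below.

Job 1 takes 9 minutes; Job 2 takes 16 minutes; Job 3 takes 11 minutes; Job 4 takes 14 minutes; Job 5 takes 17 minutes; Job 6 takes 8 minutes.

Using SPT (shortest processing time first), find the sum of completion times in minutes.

228

SPT (increasing processing time): Job 6 Job 1 Job 3 Job 4 Job 2 Job 5.
Job 6: 0→8
Job 1: 8→17
Job 3: 17→28
Job 4: 28→42
Job 2: 42→58
Job 5: 58→75
Sum = 8+17+28+42+58+75 = 228.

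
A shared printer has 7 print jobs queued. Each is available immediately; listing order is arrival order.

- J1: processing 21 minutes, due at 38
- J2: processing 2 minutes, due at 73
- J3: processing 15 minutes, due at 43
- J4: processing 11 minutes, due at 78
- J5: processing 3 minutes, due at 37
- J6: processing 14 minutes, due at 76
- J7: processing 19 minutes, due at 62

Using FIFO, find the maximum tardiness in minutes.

FIFO (arrival order): J1 J2 J3 J4 J5 J6 J7.
J1: 0→21, due 38, tardiness 0
J2: 21→23, due 73, tardiness 0
J3: 23→38, due 43, tardiness 0
J4: 38→49, due 78, tardiness 0
J5: 49→52, due 37, tardiness 15
J6: 52→66, due 76, tardiness 0
J7: 66→85, due 62, tardiness 23
Maximum = 23.

23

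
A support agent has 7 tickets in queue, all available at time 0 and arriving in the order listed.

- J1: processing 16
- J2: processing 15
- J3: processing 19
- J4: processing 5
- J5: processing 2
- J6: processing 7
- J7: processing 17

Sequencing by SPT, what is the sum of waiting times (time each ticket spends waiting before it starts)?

159

SPT (increasing processing time): J5 J4 J6 J2 J1 J7 J3.
J5: waits 0, runs 0→2
J4: waits 2, runs 2→7
J6: waits 7, runs 7→14
J2: waits 14, runs 14→29
J1: waits 29, runs 29→45
J7: waits 45, runs 45→62
J3: waits 62, runs 62→81
Sum = 0+2+7+14+29+45+62 = 159.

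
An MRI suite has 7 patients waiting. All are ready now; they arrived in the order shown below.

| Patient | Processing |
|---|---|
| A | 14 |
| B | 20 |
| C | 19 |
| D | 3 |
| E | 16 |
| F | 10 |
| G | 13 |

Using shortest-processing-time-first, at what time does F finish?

SPT (increasing processing time): D F G A E C B.
D: 0→3
F: 3→13

13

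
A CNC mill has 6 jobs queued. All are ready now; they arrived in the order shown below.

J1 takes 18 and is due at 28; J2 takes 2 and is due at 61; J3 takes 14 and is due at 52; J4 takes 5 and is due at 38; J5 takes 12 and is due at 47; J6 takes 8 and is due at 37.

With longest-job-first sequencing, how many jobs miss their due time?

LPT (decreasing processing time): J1 J3 J5 J6 J4 J2.
J1: 0→18, due 28, tardiness 0
J3: 18→32, due 52, tardiness 0
J5: 32→44, due 47, tardiness 0
J6: 44→52, due 37, tardiness 15
J4: 52→57, due 38, tardiness 19
J2: 57→59, due 61, tardiness 0
Late jobs: 2.

2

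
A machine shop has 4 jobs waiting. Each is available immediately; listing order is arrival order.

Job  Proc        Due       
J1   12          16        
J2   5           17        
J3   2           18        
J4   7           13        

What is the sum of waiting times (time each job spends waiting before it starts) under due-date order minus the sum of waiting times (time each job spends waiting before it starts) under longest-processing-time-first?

EDD (increasing due date): J4 J1 J2 J3.
J4: waits 0, runs 0→7
J1: waits 7, runs 7→19
J2: waits 19, runs 19→24
J3: waits 24, runs 24→26
Sum = 0+7+19+24 = 50.
LPT (decreasing processing time): J1 J4 J2 J3.
J1: waits 0, runs 0→12
J4: waits 12, runs 12→19
J2: waits 19, runs 19→24
J3: waits 24, runs 24→26
Sum = 0+12+19+24 = 55.
Difference = 50 − 55 = -5.

-5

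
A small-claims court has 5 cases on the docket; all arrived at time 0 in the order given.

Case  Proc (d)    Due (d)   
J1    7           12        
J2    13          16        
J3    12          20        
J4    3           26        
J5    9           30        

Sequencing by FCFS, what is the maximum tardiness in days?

FIFO (arrival order): J1 J2 J3 J4 J5.
J1: 0→7, due 12, tardiness 0
J2: 7→20, due 16, tardiness 4
J3: 20→32, due 20, tardiness 12
J4: 32→35, due 26, tardiness 9
J5: 35→44, due 30, tardiness 14
Maximum = 14.

14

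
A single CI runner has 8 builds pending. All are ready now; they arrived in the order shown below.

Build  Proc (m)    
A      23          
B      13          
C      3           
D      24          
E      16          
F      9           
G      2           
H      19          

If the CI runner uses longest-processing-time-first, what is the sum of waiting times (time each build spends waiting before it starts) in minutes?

525

LPT (decreasing processing time): D A H E B F C G.
D: waits 0, runs 0→24
A: waits 24, runs 24→47
H: waits 47, runs 47→66
E: waits 66, runs 66→82
B: waits 82, runs 82→95
F: waits 95, runs 95→104
C: waits 104, runs 104→107
G: waits 107, runs 107→109
Sum = 0+24+47+66+82+95+104+107 = 525.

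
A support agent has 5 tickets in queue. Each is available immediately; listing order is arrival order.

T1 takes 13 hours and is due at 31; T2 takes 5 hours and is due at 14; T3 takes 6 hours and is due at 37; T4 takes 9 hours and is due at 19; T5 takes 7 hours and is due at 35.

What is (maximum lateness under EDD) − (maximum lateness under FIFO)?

EDD (increasing due date): T2 T4 T1 T5 T3.
T2: 0→5, due 14, lateness -9
T4: 5→14, due 19, lateness -5
T1: 14→27, due 31, lateness -4
T5: 27→34, due 35, lateness -1
T3: 34→40, due 37, lateness 3
Maximum = 3.
FIFO (arrival order): T1 T2 T3 T4 T5.
T1: 0→13, due 31, lateness -18
T2: 13→18, due 14, lateness 4
T3: 18→24, due 37, lateness -13
T4: 24→33, due 19, lateness 14
T5: 33→40, due 35, lateness 5
Maximum = 14.
Difference = 3 − 14 = -11.

-11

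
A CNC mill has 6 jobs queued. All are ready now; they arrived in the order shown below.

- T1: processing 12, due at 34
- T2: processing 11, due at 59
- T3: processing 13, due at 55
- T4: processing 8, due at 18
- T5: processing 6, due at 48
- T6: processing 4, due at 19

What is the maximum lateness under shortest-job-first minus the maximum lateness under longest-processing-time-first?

-28

SPT (increasing processing time): T6 T5 T4 T2 T1 T3.
T6: 0→4, due 19, lateness -15
T5: 4→10, due 48, lateness -38
T4: 10→18, due 18, lateness 0
T2: 18→29, due 59, lateness -30
T1: 29→41, due 34, lateness 7
T3: 41→54, due 55, lateness -1
Maximum = 7.
LPT (decreasing processing time): T3 T1 T2 T4 T5 T6.
T3: 0→13, due 55, lateness -42
T1: 13→25, due 34, lateness -9
T2: 25→36, due 59, lateness -23
T4: 36→44, due 18, lateness 26
T5: 44→50, due 48, lateness 2
T6: 50→54, due 19, lateness 35
Maximum = 35.
Difference = 7 − 35 = -28.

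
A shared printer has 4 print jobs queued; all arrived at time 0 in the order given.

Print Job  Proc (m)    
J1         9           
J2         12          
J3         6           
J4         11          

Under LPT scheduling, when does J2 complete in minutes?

LPT (decreasing processing time): J2 J4 J1 J3.
J2: 0→12

12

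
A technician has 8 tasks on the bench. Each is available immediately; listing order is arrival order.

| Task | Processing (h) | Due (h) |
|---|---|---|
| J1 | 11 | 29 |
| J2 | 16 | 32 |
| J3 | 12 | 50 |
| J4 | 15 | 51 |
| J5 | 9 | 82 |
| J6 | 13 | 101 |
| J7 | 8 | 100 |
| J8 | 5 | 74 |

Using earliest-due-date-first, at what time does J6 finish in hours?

EDD (increasing due date): J1 J2 J3 J4 J8 J5 J7 J6.
J1: 0→11
J2: 11→27
J3: 27→39
J4: 39→54
J8: 54→59
J5: 59→68
J7: 68→76
J6: 76→89

89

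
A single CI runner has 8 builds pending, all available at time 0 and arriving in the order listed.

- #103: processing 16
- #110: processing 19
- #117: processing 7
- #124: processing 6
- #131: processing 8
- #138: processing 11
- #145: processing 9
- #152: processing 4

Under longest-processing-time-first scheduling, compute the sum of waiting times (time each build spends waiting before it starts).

364

LPT (decreasing processing time): #110 #103 #138 #145 #131 #117 #124 #152.
#110: waits 0, runs 0→19
#103: waits 19, runs 19→35
#138: waits 35, runs 35→46
#145: waits 46, runs 46→55
#131: waits 55, runs 55→63
#117: waits 63, runs 63→70
#124: waits 70, runs 70→76
#152: waits 76, runs 76→80
Sum = 0+19+35+46+55+63+70+76 = 364.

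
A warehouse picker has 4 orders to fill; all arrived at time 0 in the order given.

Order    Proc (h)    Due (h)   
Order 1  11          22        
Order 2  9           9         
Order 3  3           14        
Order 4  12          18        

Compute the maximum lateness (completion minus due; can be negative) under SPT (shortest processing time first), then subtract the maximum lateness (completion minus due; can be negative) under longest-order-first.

-6

SPT (increasing processing time): Order 3 Order 2 Order 1 Order 4.
Order 3: 0→3, due 14, lateness -11
Order 2: 3→12, due 9, lateness 3
Order 1: 12→23, due 22, lateness 1
Order 4: 23→35, due 18, lateness 17
Maximum = 17.
LPT (decreasing processing time): Order 4 Order 1 Order 2 Order 3.
Order 4: 0→12, due 18, lateness -6
Order 1: 12→23, due 22, lateness 1
Order 2: 23→32, due 9, lateness 23
Order 3: 32→35, due 14, lateness 21
Maximum = 23.
Difference = 17 − 23 = -6.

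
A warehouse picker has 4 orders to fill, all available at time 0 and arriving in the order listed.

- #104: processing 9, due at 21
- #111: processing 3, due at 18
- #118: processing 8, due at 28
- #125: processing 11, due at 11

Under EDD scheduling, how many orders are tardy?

2

EDD (increasing due date): #125 #111 #104 #118.
#125: 0→11, due 11, tardiness 0
#111: 11→14, due 18, tardiness 0
#104: 14→23, due 21, tardiness 2
#118: 23→31, due 28, tardiness 3
Late orders: 2.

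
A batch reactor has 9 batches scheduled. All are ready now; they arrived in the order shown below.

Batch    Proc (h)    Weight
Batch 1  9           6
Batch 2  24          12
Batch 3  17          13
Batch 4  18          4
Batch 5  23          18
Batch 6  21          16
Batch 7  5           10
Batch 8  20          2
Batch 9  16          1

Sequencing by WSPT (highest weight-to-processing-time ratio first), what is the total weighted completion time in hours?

WSPT (decreasing weight/processing-time ratio): Batch 7 Batch 5 Batch 3 Batch 6 Batch 1 Batch 2 Batch 4 Batch 8 Batch 9.
Batch 7: finishes 5, weight 10, w·C = 50
Batch 5: finishes 28, weight 18, w·C = 504
Batch 3: finishes 45, weight 13, w·C = 585
Batch 6: finishes 66, weight 16, w·C = 1056
Batch 1: finishes 75, weight 6, w·C = 450
Batch 2: finishes 99, weight 12, w·C = 1188
Batch 4: finishes 117, weight 4, w·C = 468
Batch 8: finishes 137, weight 2, w·C = 274
Batch 9: finishes 153, weight 1, w·C = 153
Sum = 50+504+585+1056+450+1188+468+274+153 = 4728.

4728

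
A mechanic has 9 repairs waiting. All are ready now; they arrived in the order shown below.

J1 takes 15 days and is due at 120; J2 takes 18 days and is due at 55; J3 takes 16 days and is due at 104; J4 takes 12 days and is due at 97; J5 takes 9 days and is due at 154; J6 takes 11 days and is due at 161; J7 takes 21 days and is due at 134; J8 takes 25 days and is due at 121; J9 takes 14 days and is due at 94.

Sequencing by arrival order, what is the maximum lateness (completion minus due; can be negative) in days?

FIFO (arrival order): J1 J2 J3 J4 J5 J6 J7 J8 J9.
J1: 0→15, due 120, lateness -105
J2: 15→33, due 55, lateness -22
J3: 33→49, due 104, lateness -55
J4: 49→61, due 97, lateness -36
J5: 61→70, due 154, lateness -84
J6: 70→81, due 161, lateness -80
J7: 81→102, due 134, lateness -32
J8: 102→127, due 121, lateness 6
J9: 127→141, due 94, lateness 47
Maximum = 47.

47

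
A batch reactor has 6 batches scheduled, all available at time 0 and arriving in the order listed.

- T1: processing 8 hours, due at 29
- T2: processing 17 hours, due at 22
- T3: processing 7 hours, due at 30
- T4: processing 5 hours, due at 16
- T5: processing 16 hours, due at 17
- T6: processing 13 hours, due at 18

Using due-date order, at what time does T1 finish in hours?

EDD (increasing due date): T4 T5 T6 T2 T1 T3.
T4: 0→5
T5: 5→21
T6: 21→34
T2: 34→51
T1: 51→59

59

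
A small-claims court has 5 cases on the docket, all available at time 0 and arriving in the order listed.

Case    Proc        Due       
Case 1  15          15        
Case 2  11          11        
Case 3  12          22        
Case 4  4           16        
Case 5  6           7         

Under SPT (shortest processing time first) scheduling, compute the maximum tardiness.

SPT (increasing processing time): Case 4 Case 5 Case 2 Case 3 Case 1.
Case 4: 0→4, due 16, tardiness 0
Case 5: 4→10, due 7, tardiness 3
Case 2: 10→21, due 11, tardiness 10
Case 3: 21→33, due 22, tardiness 11
Case 1: 33→48, due 15, tardiness 33
Maximum = 33.

33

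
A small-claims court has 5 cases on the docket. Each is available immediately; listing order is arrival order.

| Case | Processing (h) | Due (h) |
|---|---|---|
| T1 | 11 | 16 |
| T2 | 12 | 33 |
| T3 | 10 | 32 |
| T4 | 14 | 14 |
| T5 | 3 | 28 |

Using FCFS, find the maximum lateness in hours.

FIFO (arrival order): T1 T2 T3 T4 T5.
T1: 0→11, due 16, lateness -5
T2: 11→23, due 33, lateness -10
T3: 23→33, due 32, lateness 1
T4: 33→47, due 14, lateness 33
T5: 47→50, due 28, lateness 22
Maximum = 33.

33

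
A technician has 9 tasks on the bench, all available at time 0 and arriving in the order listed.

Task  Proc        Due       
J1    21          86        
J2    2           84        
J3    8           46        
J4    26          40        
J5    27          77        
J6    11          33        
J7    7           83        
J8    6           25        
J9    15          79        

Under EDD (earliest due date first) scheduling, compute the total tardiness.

95

EDD (increasing due date): J8 J6 J4 J3 J5 J9 J7 J2 J1.
J8: 0→6, due 25, tardiness 0
J6: 6→17, due 33, tardiness 0
J4: 17→43, due 40, tardiness 3
J3: 43→51, due 46, tardiness 5
J5: 51→78, due 77, tardiness 1
J9: 78→93, due 79, tardiness 14
J7: 93→100, due 83, tardiness 17
J2: 100→102, due 84, tardiness 18
J1: 102→123, due 86, tardiness 37
Sum = 0+0+3+5+1+14+17+18+37 = 95.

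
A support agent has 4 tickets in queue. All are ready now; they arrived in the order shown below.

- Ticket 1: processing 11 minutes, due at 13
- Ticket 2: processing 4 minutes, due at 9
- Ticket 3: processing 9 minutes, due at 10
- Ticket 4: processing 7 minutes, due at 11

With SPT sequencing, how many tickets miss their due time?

SPT (increasing processing time): Ticket 2 Ticket 4 Ticket 3 Ticket 1.
Ticket 2: 0→4, due 9, tardiness 0
Ticket 4: 4→11, due 11, tardiness 0
Ticket 3: 11→20, due 10, tardiness 10
Ticket 1: 20→31, due 13, tardiness 18
Late tickets: 2.

2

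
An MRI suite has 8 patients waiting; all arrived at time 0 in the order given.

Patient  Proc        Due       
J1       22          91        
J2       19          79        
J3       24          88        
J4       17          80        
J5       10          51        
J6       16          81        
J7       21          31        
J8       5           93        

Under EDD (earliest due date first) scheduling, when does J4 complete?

EDD (increasing due date): J7 J5 J2 J4 J6 J3 J1 J8.
J7: 0→21
J5: 21→31
J2: 31→50
J4: 50→67

67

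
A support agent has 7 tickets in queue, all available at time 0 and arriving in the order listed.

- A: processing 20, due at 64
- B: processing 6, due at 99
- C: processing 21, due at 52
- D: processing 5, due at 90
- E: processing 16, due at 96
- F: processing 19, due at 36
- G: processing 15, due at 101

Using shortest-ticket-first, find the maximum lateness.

50

SPT (increasing processing time): D B G E F A C.
D: 0→5, due 90, lateness -85
B: 5→11, due 99, lateness -88
G: 11→26, due 101, lateness -75
E: 26→42, due 96, lateness -54
F: 42→61, due 36, lateness 25
A: 61→81, due 64, lateness 17
C: 81→102, due 52, lateness 50
Maximum = 50.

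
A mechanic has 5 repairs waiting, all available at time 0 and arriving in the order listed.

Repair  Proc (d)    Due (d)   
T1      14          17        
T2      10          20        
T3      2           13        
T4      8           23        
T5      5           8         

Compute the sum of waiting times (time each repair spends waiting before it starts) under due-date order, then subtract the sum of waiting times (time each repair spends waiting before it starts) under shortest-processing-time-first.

EDD (increasing due date): T5 T3 T1 T2 T4.
T5: waits 0, runs 0→5
T3: waits 5, runs 5→7
T1: waits 7, runs 7→21
T2: waits 21, runs 21→31
T4: waits 31, runs 31→39
Sum = 0+5+7+21+31 = 64.
SPT (increasing processing time): T3 T5 T4 T2 T1.
T3: waits 0, runs 0→2
T5: waits 2, runs 2→7
T4: waits 7, runs 7→15
T2: waits 15, runs 15→25
T1: waits 25, runs 25→39
Sum = 0+2+7+15+25 = 49.
Difference = 64 − 49 = 15.

15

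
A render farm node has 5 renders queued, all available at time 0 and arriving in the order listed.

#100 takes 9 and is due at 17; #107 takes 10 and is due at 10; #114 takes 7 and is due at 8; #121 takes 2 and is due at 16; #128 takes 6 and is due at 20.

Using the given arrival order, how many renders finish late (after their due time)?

FIFO (arrival order): #100 #107 #114 #121 #128.
#100: 0→9, due 17, tardiness 0
#107: 9→19, due 10, tardiness 9
#114: 19→26, due 8, tardiness 18
#121: 26→28, due 16, tardiness 12
#128: 28→34, due 20, tardiness 14
Late renders: 4.

4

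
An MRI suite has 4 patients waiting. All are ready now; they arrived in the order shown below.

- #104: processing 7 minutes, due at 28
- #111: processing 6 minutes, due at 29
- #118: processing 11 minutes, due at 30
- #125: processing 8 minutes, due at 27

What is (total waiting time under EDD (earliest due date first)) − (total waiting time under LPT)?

EDD (increasing due date): #125 #104 #111 #118.
#125: waits 0, runs 0→8
#104: waits 8, runs 8→15
#111: waits 15, runs 15→21
#118: waits 21, runs 21→32
Sum = 0+8+15+21 = 44.
LPT (decreasing processing time): #118 #125 #104 #111.
#118: waits 0, runs 0→11
#125: waits 11, runs 11→19
#104: waits 19, runs 19→26
#111: waits 26, runs 26→32
Sum = 0+11+19+26 = 56.
Difference = 44 − 56 = -12.

-12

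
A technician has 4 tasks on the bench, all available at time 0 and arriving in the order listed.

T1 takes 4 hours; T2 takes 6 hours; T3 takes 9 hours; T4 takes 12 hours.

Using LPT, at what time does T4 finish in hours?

LPT (decreasing processing time): T4 T3 T2 T1.
T4: 0→12

12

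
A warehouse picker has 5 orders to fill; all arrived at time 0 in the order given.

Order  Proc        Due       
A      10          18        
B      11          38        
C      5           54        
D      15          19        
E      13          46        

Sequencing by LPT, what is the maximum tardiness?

LPT (decreasing processing time): D E B A C.
D: 0→15, due 19, tardiness 0
E: 15→28, due 46, tardiness 0
B: 28→39, due 38, tardiness 1
A: 39→49, due 18, tardiness 31
C: 49→54, due 54, tardiness 0
Maximum = 31.

31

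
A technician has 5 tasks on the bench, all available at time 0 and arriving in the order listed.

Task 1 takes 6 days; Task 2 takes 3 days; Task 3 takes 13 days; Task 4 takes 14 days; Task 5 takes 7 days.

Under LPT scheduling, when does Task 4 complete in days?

14

LPT (decreasing processing time): Task 4 Task 3 Task 5 Task 1 Task 2.
Task 4: 0→14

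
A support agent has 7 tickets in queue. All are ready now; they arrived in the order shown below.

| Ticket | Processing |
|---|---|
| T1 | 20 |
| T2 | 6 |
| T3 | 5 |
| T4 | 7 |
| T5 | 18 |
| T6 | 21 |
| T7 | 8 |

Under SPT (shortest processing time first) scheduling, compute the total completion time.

253

SPT (increasing processing time): T3 T2 T4 T7 T5 T1 T6.
T3: 0→5
T2: 5→11
T4: 11→18
T7: 18→26
T5: 26→44
T1: 44→64
T6: 64→85
Sum = 5+11+18+26+44+64+85 = 253.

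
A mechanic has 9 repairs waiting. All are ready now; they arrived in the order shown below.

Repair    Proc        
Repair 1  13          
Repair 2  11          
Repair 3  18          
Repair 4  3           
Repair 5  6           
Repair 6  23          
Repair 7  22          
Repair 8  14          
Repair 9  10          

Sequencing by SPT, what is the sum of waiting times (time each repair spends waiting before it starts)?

SPT (increasing processing time): Repair 4 Repair 5 Repair 9 Repair 2 Repair 1 Repair 8 Repair 3 Repair 7 Repair 6.
Repair 4: waits 0, runs 0→3
Repair 5: waits 3, runs 3→9
Repair 9: waits 9, runs 9→19
Repair 2: waits 19, runs 19→30
Repair 1: waits 30, runs 30→43
Repair 8: waits 43, runs 43→57
Repair 3: waits 57, runs 57→75
Repair 7: waits 75, runs 75→97
Repair 6: waits 97, runs 97→120
Sum = 0+3+9+19+30+43+57+75+97 = 333.

333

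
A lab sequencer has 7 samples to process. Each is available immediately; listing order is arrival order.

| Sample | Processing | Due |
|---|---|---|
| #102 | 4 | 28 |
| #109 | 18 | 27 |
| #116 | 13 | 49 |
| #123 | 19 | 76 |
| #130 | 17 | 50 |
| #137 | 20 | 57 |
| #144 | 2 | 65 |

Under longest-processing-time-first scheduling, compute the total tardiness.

LPT (decreasing processing time): #137 #123 #109 #130 #116 #102 #144.
#137: 0→20, due 57, tardiness 0
#123: 20→39, due 76, tardiness 0
#109: 39→57, due 27, tardiness 30
#130: 57→74, due 50, tardiness 24
#116: 74→87, due 49, tardiness 38
#102: 87→91, due 28, tardiness 63
#144: 91→93, due 65, tardiness 28
Sum = 0+0+30+24+38+63+28 = 183.

183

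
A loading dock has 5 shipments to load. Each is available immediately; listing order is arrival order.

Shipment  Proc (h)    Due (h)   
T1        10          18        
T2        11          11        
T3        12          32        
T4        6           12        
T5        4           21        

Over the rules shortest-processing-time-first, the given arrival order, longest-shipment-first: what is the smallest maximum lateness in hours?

SPT (increasing processing time): T5 T4 T1 T2 T3.
T5: 0→4, due 21, lateness -17
T4: 4→10, due 12, lateness -2
T1: 10→20, due 18, lateness 2
T2: 20→31, due 11, lateness 20
T3: 31→43, due 32, lateness 11
Maximum = 20.
FIFO (arrival order): T1 T2 T3 T4 T5.
T1: 0→10, due 18, lateness -8
T2: 10→21, due 11, lateness 10
T3: 21→33, due 32, lateness 1
T4: 33→39, due 12, lateness 27
T5: 39→43, due 21, lateness 22
Maximum = 27.
LPT (decreasing processing time): T3 T2 T1 T4 T5.
T3: 0→12, due 32, lateness -20
T2: 12→23, due 11, lateness 12
T1: 23→33, due 18, lateness 15
T4: 33→39, due 12, lateness 27
T5: 39→43, due 21, lateness 22
Maximum = 27.
SPT 20, FIFO 27, LPT 27 → minimum 20.

20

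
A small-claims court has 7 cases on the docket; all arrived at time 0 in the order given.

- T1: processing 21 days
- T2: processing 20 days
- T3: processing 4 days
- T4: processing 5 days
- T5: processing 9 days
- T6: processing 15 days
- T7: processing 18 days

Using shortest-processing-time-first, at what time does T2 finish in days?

SPT (increasing processing time): T3 T4 T5 T6 T7 T2 T1.
T3: 0→4
T4: 4→9
T5: 9→18
T6: 18→33
T7: 33→51
T2: 51→71

71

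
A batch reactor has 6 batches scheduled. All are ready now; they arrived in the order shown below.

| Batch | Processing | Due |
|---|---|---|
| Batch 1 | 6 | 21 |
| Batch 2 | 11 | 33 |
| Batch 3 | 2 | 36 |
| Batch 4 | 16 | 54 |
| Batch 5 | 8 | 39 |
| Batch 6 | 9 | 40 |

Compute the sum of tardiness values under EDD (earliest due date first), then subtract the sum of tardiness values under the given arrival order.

EDD (increasing due date): Batch 1 Batch 2 Batch 3 Batch 5 Batch 6 Batch 4.
Batch 1: 0→6, due 21, tardiness 0
Batch 2: 6→17, due 33, tardiness 0
Batch 3: 17→19, due 36, tardiness 0
Batch 5: 19→27, due 39, tardiness 0
Batch 6: 27→36, due 40, tardiness 0
Batch 4: 36→52, due 54, tardiness 0
Sum = 0+0+0+0+0+0 = 0.
FIFO (arrival order): Batch 1 Batch 2 Batch 3 Batch 4 Batch 5 Batch 6.
Batch 1: 0→6, due 21, tardiness 0
Batch 2: 6→17, due 33, tardiness 0
Batch 3: 17→19, due 36, tardiness 0
Batch 4: 19→35, due 54, tardiness 0
Batch 5: 35→43, due 39, tardiness 4
Batch 6: 43→52, due 40, tardiness 12
Sum = 0+0+0+0+4+12 = 16.
Difference = 0 − 16 = -16.

-16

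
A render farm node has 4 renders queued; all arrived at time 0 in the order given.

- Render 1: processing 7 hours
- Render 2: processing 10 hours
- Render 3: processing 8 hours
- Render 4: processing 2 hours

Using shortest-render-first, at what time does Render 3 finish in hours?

17

SPT (increasing processing time): Render 4 Render 1 Render 3 Render 2.
Render 4: 0→2
Render 1: 2→9
Render 3: 9→17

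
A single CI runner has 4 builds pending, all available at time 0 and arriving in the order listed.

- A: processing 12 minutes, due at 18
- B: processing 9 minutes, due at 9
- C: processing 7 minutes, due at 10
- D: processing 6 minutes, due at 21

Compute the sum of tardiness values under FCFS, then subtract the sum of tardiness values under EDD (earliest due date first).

FIFO (arrival order): A B C D.
A: 0→12, due 18, tardiness 0
B: 12→21, due 9, tardiness 12
C: 21→28, due 10, tardiness 18
D: 28→34, due 21, tardiness 13
Sum = 0+12+18+13 = 43.
EDD (increasing due date): B C A D.
B: 0→9, due 9, tardiness 0
C: 9→16, due 10, tardiness 6
A: 16→28, due 18, tardiness 10
D: 28→34, due 21, tardiness 13
Sum = 0+6+10+13 = 29.
Difference = 43 − 29 = 14.

14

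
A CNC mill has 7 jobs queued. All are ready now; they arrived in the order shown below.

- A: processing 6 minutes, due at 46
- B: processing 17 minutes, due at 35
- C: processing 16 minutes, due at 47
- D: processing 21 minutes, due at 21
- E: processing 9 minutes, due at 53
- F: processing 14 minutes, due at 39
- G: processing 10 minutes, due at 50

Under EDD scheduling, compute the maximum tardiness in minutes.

EDD (increasing due date): D B F A C G E.
D: 0→21, due 21, tardiness 0
B: 21→38, due 35, tardiness 3
F: 38→52, due 39, tardiness 13
A: 52→58, due 46, tardiness 12
C: 58→74, due 47, tardiness 27
G: 74→84, due 50, tardiness 34
E: 84→93, due 53, tardiness 40
Maximum = 40.

40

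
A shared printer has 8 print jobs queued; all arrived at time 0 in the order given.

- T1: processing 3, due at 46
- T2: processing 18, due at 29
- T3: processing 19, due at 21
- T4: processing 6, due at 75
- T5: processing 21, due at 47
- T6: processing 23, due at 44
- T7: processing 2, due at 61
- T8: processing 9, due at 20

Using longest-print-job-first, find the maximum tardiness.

70

LPT (decreasing processing time): T6 T5 T3 T2 T8 T4 T1 T7.
T6: 0→23, due 44, tardiness 0
T5: 23→44, due 47, tardiness 0
T3: 44→63, due 21, tardiness 42
T2: 63→81, due 29, tardiness 52
T8: 81→90, due 20, tardiness 70
T4: 90→96, due 75, tardiness 21
T1: 96→99, due 46, tardiness 53
T7: 99→101, due 61, tardiness 40
Maximum = 70.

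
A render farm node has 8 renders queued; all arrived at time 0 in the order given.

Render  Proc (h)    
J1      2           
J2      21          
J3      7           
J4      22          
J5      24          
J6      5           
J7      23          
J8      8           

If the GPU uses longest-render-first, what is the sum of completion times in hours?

655

LPT (decreasing processing time): J5 J7 J4 J2 J8 J3 J6 J1.
J5: 0→24
J7: 24→47
J4: 47→69
J2: 69→90
J8: 90→98
J3: 98→105
J6: 105→110
J1: 110→112
Sum = 24+47+69+90+98+105+110+112 = 655.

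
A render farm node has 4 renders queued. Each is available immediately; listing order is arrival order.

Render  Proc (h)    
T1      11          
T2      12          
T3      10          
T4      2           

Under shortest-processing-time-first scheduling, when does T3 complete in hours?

SPT (increasing processing time): T4 T3 T1 T2.
T4: 0→2
T3: 2→12

12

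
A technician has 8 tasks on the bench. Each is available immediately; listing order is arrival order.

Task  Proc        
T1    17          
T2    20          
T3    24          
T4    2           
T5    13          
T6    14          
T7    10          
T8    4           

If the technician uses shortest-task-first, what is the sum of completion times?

340

SPT (increasing processing time): T4 T8 T7 T5 T6 T1 T2 T3.
T4: 0→2
T8: 2→6
T7: 6→16
T5: 16→29
T6: 29→43
T1: 43→60
T2: 60→80
T3: 80→104
Sum = 2+6+16+29+43+60+80+104 = 340.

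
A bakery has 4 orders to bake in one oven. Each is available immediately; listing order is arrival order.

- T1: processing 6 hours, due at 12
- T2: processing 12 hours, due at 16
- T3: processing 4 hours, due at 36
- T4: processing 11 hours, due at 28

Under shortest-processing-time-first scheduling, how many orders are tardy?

1

SPT (increasing processing time): T3 T1 T4 T2.
T3: 0→4, due 36, tardiness 0
T1: 4→10, due 12, tardiness 0
T4: 10→21, due 28, tardiness 0
T2: 21→33, due 16, tardiness 17
Late orders: 1.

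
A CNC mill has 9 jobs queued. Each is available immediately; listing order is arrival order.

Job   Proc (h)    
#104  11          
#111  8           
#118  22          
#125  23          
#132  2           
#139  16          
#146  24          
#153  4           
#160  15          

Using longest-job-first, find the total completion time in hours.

803

LPT (decreasing processing time): #146 #125 #118 #139 #160 #104 #111 #153 #132.
#146: 0→24
#125: 24→47
#118: 47→69
#139: 69→85
#160: 85→100
#104: 100→111
#111: 111→119
#153: 119→123
#132: 123→125
Sum = 24+47+69+85+100+111+119+123+125 = 803.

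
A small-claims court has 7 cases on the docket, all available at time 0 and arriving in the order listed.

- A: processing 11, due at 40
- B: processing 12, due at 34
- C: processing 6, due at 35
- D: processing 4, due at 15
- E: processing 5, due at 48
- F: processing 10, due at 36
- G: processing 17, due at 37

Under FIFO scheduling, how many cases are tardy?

FIFO (arrival order): A B C D E F G.
A: 0→11, due 40, tardiness 0
B: 11→23, due 34, tardiness 0
C: 23→29, due 35, tardiness 0
D: 29→33, due 15, tardiness 18
E: 33→38, due 48, tardiness 0
F: 38→48, due 36, tardiness 12
G: 48→65, due 37, tardiness 28
Late cases: 3.

3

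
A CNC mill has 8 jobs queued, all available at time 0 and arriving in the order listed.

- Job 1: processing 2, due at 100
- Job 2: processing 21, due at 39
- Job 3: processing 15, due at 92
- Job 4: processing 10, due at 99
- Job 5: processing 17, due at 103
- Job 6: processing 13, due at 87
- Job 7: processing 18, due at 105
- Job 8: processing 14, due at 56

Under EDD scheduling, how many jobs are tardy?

EDD (increasing due date): Job 2 Job 8 Job 6 Job 3 Job 4 Job 1 Job 5 Job 7.
Job 2: 0→21, due 39, tardiness 0
Job 8: 21→35, due 56, tardiness 0
Job 6: 35→48, due 87, tardiness 0
Job 3: 48→63, due 92, tardiness 0
Job 4: 63→73, due 99, tardiness 0
Job 1: 73→75, due 100, tardiness 0
Job 5: 75→92, due 103, tardiness 0
Job 7: 92→110, due 105, tardiness 5
Late jobs: 1.

1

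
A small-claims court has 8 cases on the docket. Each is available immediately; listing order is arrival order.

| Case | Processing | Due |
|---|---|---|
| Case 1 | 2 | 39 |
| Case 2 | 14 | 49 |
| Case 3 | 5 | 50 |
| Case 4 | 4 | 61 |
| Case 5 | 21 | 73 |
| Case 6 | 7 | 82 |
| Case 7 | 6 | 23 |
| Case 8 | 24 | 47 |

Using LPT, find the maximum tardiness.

LPT (decreasing processing time): Case 8 Case 5 Case 2 Case 6 Case 7 Case 3 Case 4 Case 1.
Case 8: 0→24, due 47, tardiness 0
Case 5: 24→45, due 73, tardiness 0
Case 2: 45→59, due 49, tardiness 10
Case 6: 59→66, due 82, tardiness 0
Case 7: 66→72, due 23, tardiness 49
Case 3: 72→77, due 50, tardiness 27
Case 4: 77→81, due 61, tardiness 20
Case 1: 81→83, due 39, tardiness 44
Maximum = 49.

49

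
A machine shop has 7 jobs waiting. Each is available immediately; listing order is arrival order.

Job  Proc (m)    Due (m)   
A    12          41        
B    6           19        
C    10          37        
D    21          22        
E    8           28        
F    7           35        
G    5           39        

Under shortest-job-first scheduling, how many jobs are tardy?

SPT (increasing processing time): G B F E C A D.
G: 0→5, due 39, tardiness 0
B: 5→11, due 19, tardiness 0
F: 11→18, due 35, tardiness 0
E: 18→26, due 28, tardiness 0
C: 26→36, due 37, tardiness 0
A: 36→48, due 41, tardiness 7
D: 48→69, due 22, tardiness 47
Late jobs: 2.

2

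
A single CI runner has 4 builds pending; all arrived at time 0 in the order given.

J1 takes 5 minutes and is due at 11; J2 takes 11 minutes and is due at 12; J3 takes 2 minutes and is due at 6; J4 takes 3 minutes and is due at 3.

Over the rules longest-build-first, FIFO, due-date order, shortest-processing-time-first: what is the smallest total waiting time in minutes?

LPT (decreasing processing time): J2 J1 J4 J3.
J2: waits 0, runs 0→11
J1: waits 11, runs 11→16
J4: waits 16, runs 16→19
J3: waits 19, runs 19→21
Sum = 0+11+16+19 = 46.
FIFO (arrival order): J1 J2 J3 J4.
J1: waits 0, runs 0→5
J2: waits 5, runs 5→16
J3: waits 16, runs 16→18
J4: waits 18, runs 18→21
Sum = 0+5+16+18 = 39.
EDD (increasing due date): J4 J3 J1 J2.
J4: waits 0, runs 0→3
J3: waits 3, runs 3→5
J1: waits 5, runs 5→10
J2: waits 10, runs 10→21
Sum = 0+3+5+10 = 18.
SPT (increasing processing time): J3 J4 J1 J2.
J3: waits 0, runs 0→2
J4: waits 2, runs 2→5
J1: waits 5, runs 5→10
J2: waits 10, runs 10→21
Sum = 0+2+5+10 = 17.
LPT 46, FIFO 39, EDD 18, SPT 17 → minimum 17.

17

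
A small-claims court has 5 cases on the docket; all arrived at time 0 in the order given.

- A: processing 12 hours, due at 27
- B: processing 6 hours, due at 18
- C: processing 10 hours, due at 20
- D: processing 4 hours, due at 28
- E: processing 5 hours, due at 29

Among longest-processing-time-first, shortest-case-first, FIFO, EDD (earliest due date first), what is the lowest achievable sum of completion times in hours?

90

LPT (decreasing processing time): A C B E D.
A: 0→12
C: 12→22
B: 22→28
E: 28→33
D: 33→37
Sum = 12+22+28+33+37 = 132.
SPT (increasing processing time): D E B C A.
D: 0→4
E: 4→9
B: 9→15
C: 15→25
A: 25→37
Sum = 4+9+15+25+37 = 90.
FIFO (arrival order): A B C D E.
A: 0→12
B: 12→18
C: 18→28
D: 28→32
E: 32→37
Sum = 12+18+28+32+37 = 127.
EDD (increasing due date): B C A D E.
B: 0→6
C: 6→16
A: 16→28
D: 28→32
E: 32→37
Sum = 6+16+28+32+37 = 119.
LPT 132, SPT 90, FIFO 127, EDD 119 → minimum 90.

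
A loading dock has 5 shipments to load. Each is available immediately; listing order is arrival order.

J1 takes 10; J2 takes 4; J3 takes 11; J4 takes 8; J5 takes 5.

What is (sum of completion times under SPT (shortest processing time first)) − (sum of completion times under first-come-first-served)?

-25

SPT (increasing processing time): J2 J5 J4 J1 J3.
J2: 0→4
J5: 4→9
J4: 9→17
J1: 17→27
J3: 27→38
Sum = 4+9+17+27+38 = 95.
FIFO (arrival order): J1 J2 J3 J4 J5.
J1: 0→10
J2: 10→14
J3: 14→25
J4: 25→33
J5: 33→38
Sum = 10+14+25+33+38 = 120.
Difference = 95 − 120 = -25.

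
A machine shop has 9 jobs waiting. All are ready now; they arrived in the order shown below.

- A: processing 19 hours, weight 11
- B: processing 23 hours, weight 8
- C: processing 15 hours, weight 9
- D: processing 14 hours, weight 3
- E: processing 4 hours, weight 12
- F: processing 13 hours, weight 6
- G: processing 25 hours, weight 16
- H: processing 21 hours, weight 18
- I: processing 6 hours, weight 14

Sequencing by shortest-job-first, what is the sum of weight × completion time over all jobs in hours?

6502

SPT (increasing processing time): E I F D C A H B G.
E: finishes 4, weight 12, w·C = 48
I: finishes 10, weight 14, w·C = 140
F: finishes 23, weight 6, w·C = 138
D: finishes 37, weight 3, w·C = 111
C: finishes 52, weight 9, w·C = 468
A: finishes 71, weight 11, w·C = 781
H: finishes 92, weight 18, w·C = 1656
B: finishes 115, weight 8, w·C = 920
G: finishes 140, weight 16, w·C = 2240
Sum = 48+140+138+111+468+781+1656+920+2240 = 6502.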